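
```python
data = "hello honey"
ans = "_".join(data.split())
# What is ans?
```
Trace:
  data='hello honey'
  data='hello honey', ans='hello_honey'

Final answer: 'hello_honey'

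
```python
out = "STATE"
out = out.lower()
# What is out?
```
Trace:
  out='STATE'
  out='state'

Final answer: 'state'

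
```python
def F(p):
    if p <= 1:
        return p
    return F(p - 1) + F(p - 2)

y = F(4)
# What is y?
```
Call trace (a repeated sub-call is expanded the first time; later identical calls just restate its return value):
F(p=4)
  F(p=3)
    F(p=2)
      F(p=1)
      -> return 1
      F(p=0)
      -> return 0
    -> return 1
    F(p=1)
    -> return 1
  -> return 2
  F(p=2) -> return 1  (same call as traced above)
-> return 3

Final answer: 3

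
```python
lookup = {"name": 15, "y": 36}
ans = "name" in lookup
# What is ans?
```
Trace:
  lookup={'name': 15, 'y': 36}
  lookup={'name': 15, 'y': 36}, ans=True

Final answer: True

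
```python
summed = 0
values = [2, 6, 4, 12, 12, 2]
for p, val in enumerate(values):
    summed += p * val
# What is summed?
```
Trace:
  summed=0
  summed=0, p=0, val=2
  summed=6, p=1, val=6
  summed=14, p=2, val=4
  summed=50, p=3, val=12
  summed=98, p=4, val=12
  summed=108, p=5, val=2

Final answer: 108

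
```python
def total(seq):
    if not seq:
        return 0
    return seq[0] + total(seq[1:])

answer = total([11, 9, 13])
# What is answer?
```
Call trace:
total(seq=[11, 9, 13])
  total(seq=[9, 13])
    total(seq=[13])
      total(seq=[])
      -> return 0
    -> return 13
  -> return 22
-> return 33

Final answer: 33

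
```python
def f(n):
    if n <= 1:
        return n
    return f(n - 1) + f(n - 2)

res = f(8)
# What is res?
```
Call trace (a repeated sub-call is expanded the first time; later identical calls just restate its return value):
f(n=8)
  f(n=7)
    f(n=6)
      f(n=5)
        f(n=4)
          f(n=3)
            f(n=2)
              f(n=1)
              -> return 1
              f(n=0)
              -> return 0
            -> return 1
            f(n=1)
            -> return 1
          -> return 2
          f(n=2) -> return 1  (same call as traced above)
        -> return 3
        f(n=3) -> return 2  (same call as traced above)
      -> return 5
      f(n=4) -> return 3  (same call as traced above)
    -> return 8
    f(n=5) -> return 5  (same call as traced above)
  -> return 13
  f(n=6) -> return 8  (same call as traced above)
-> return 21

Final answer: 21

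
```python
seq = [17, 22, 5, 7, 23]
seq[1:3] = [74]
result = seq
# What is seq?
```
Trace:
  seq=[17, 22, 5, 7, 23]
  seq=[17, 74, 7, 23]
  seq=[17, 74, 7, 23], result=[17, 74, 7, 23]

Final answer: [17, 74, 7, 23]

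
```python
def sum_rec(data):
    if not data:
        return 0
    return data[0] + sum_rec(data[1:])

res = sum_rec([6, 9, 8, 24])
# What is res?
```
Call trace:
sum_rec(data=[6, 9, 8, 24])
  sum_rec(data=[9, 8, 24])
    sum_rec(data=[8, 24])
      sum_rec(data=[24])
        sum_rec(data=[])
        -> return 0
      -> return 24
    -> return 32
  -> return 41
-> return 47

Final answer: 47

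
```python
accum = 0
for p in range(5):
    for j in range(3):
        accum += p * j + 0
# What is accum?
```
Trace:
  accum=0
  accum=0, p=0, j=0
  accum=0, p=0, j=1
  accum=0, p=0, j=2
  accum=0, p=1, j=0
  accum=1, p=1, j=1
  accum=3, p=1, j=2
  accum=3, p=2, j=0
  accum=5, p=2, j=1
  accum=9, p=2, j=2
  accum=9, p=3, j=0
  accum=12, p=3, j=1
  accum=18, p=3, j=2
  accum=18, p=4, j=0
  accum=22, p=4, j=1
  accum=30, p=4, j=2

Final answer: 30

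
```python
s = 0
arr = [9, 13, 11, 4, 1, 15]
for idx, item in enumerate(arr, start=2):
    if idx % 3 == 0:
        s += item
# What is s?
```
Trace:
  s=0
  s=0, idx=2, item=9
  s=13, idx=3, item=13
  s=13, idx=4, item=11
  s=13, idx=5, item=4
  s=14, idx=6, item=1
  s=14, idx=7, item=15

Final answer: 14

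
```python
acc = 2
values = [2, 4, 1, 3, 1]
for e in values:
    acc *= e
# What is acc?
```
Trace:
  acc=2
  acc=4, e=2
  acc=16, e=4
  acc=16, e=1
  acc=48, e=3
  acc=48, e=1

Final answer: 48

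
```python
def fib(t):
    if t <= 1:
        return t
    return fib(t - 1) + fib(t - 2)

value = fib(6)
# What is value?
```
Call trace (a repeated sub-call is expanded the first time; later identical calls just restate its return value):
fib(t=6)
  fib(t=5)
    fib(t=4)
      fib(t=3)
        fib(t=2)
          fib(t=1)
          -> return 1
          fib(t=0)
          -> return 0
        -> return 1
        fib(t=1)
        -> return 1
      -> return 2
      fib(t=2) -> return 1  (same call as traced above)
    -> return 3
    fib(t=3) -> return 2  (same call as traced above)
  -> return 5
  fib(t=4) -> return 3  (same call as traced above)
-> return 8

Final answer: 8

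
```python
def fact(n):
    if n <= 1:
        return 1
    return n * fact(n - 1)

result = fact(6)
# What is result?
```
Call trace:
fact(n=6)
  fact(n=5)
    fact(n=4)
      fact(n=3)
        fact(n=2)
          fact(n=1)
          -> return 1
        -> return 2
      -> return 6
    -> return 24
  -> return 120
-> return 720

Final answer: 720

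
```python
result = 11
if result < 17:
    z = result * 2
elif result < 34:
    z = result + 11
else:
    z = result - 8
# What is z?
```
Trace:
  result=11
  result=11, z=22

Final answer: 22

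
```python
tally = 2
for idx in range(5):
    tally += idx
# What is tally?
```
Trace:
  tally=2
  tally=2, idx=0
  tally=3, idx=1
  tally=5, idx=2
  tally=8, idx=3
  tally=12, idx=4

Final answer: 12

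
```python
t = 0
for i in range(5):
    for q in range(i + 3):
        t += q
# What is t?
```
Trace:
  t=0
  t=0, i=0, q=0
  t=1, i=0, q=1
  t=3, i=0, q=2
  t=3, i=1, q=0
  t=4, i=1, q=1
  t=6, i=1, q=2
  t=9, i=1, q=3
  t=9, i=2, q=0
  t=10, i=2, q=1
  t=12, i=2, q=2
  t=15, i=2, q=3
  t=19, i=2, q=4
  t=19, i=3, q=0
  t=20, i=3, q=1
  t=22, i=3, q=2
  t=25, i=3, q=3
  t=29, i=3, q=4
  t=34, i=3, q=5
  t=34, i=4, q=0
  t=35, i=4, q=1
  t=37, i=4, q=2
  t=40, i=4, q=3
  t=44, i=4, q=4
  t=49, i=4, q=5
  t=55, i=4, q=6

Final answer: 55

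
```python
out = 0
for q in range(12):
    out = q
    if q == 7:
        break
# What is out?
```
Trace:
  out=0
  out=0, q=0
  out=1, q=1
  out=2, q=2
  out=3, q=3
  out=4, q=4
  out=5, q=5
  out=6, q=6
  out=7, q=7

Final answer: 7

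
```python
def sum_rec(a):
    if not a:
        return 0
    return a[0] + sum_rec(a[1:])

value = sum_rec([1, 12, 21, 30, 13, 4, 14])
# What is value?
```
Call trace:
sum_rec(a=[1, 12, 21, 30, 13, 4, 14])
  sum_rec(a=[12, 21, 30, 13, 4, 14])
    sum_rec(a=[21, 30, 13, 4, 14])
      sum_rec(a=[30, 13, 4, 14])
        sum_rec(a=[13, 4, 14])
          sum_rec(a=[4, 14])
            sum_rec(a=[14])
              sum_rec(a=[])
              -> return 0
            -> return 14
          -> return 18
        -> return 31
      -> return 61
    -> return 82
  -> return 94
-> return 95

Final answer: 95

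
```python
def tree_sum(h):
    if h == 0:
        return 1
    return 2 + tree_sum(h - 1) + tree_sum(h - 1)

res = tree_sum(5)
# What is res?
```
Call trace (a repeated sub-call is expanded the first time; later identical calls just restate its return value):
tree_sum(h=5)
  tree_sum(h=4)
    tree_sum(h=3)
      tree_sum(h=2)
        tree_sum(h=1)
          tree_sum(h=0)
          -> return 1
          tree_sum(h=0)
          -> return 1
        -> return 4
        tree_sum(h=1) -> return 4  (same call as traced above)
      -> return 10
      tree_sum(h=2) -> return 10  (same call as traced above)
    -> return 22
    tree_sum(h=3) -> return 22  (same call as traced above)
  -> return 46
  tree_sum(h=4) -> return 46  (same call as traced above)
-> return 94

Final answer: 94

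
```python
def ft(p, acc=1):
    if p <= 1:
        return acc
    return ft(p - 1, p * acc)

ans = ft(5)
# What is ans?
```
Call trace:
ft(p=5, acc=1)
  ft(p=4, acc=5)
    ft(p=3, acc=20)
      ft(p=2, acc=60)
        ft(p=1, acc=120)
        -> return 120
      -> return 120
    -> return 120
  -> return 120
-> return 120

Final answer: 120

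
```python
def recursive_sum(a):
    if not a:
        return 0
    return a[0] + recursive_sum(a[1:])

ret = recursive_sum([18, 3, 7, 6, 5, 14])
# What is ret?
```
Call trace:
recursive_sum(a=[18, 3, 7, 6, 5, 14])
  recursive_sum(a=[3, 7, 6, 5, 14])
    recursive_sum(a=[7, 6, 5, 14])
      recursive_sum(a=[6, 5, 14])
        recursive_sum(a=[5, 14])
          recursive_sum(a=[14])
            recursive_sum(a=[])
            -> return 0
          -> return 14
        -> return 19
      -> return 25
    -> return 32
  -> return 35
-> return 53

Final answer: 53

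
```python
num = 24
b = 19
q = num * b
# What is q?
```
Trace:
  num=24
  num=24, b=19
  num=24, b=19, q=456

Final answer: 456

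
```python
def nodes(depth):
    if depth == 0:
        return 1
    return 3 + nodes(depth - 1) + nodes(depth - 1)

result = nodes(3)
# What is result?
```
Call trace (a repeated sub-call is expanded the first time; later identical calls just restate its return value):
nodes(depth=3)
  nodes(depth=2)
    nodes(depth=1)
      nodes(depth=0)
      -> return 1
      nodes(depth=0)
      -> return 1
    -> return 5
    nodes(depth=1) -> return 5  (same call as traced above)
  -> return 13
  nodes(depth=2) -> return 13  (same call as traced above)
-> return 29

Final answer: 29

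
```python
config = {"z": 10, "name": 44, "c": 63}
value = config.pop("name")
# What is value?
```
Trace:
  config={'z': 10, 'name': 44, 'c': 63}
  config={'z': 10, 'c': 63}, value=44

Final answer: 44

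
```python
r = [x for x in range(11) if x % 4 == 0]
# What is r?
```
Trace:
  x=0
  x=1
  x=2
  x=3
  x=4
  x=5
  x=6
  x=7
  x=8
  x=9
  x=10
  r=[0, 4, 8]

Final answer: [0, 4, 8]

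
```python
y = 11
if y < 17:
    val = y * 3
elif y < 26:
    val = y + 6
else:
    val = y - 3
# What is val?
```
Trace:
  y=11
  y=11, val=33

Final answer: 33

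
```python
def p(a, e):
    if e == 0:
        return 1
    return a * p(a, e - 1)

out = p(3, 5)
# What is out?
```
Call trace:
p(a=3, e=5)
  p(a=3, e=4)
    p(a=3, e=3)
      p(a=3, e=2)
        p(a=3, e=1)
          p(a=3, e=0)
          -> return 1
        -> return 3
      -> return 9
    -> return 27
  -> return 81
-> return 243

Final answer: 243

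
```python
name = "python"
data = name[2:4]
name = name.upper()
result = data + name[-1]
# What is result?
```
Trace:
  name='python'
  name='python', data='th'
  name='PYTHON', data='th'
  name='PYTHON', data='th', result='thN'

Final answer: 'thN'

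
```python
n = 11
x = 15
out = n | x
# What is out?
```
Trace:
  n=11
  n=11, x=15
  n=11, x=15, out=15

Final answer: 15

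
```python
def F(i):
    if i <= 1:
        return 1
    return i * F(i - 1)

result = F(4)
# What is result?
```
Call trace:
F(i=4)
  F(i=3)
    F(i=2)
      F(i=1)
      -> return 1
    -> return 2
  -> return 6
-> return 24

Final answer: 24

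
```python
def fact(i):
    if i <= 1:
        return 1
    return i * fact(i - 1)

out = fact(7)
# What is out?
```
Call trace:
fact(i=7)
  fact(i=6)
    fact(i=5)
      fact(i=4)
        fact(i=3)
          fact(i=2)
            fact(i=1)
            -> return 1
          -> return 2
        -> return 6
      -> return 24
    -> return 120
  -> return 720
-> return 5040

Final answer: 5040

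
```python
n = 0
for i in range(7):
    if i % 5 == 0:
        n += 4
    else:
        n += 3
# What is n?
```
Trace:
  n=0
  n=4, i=0
  n=7, i=1
  n=10, i=2
  n=13, i=3
  n=16, i=4
  n=20, i=5
  n=23, i=6

Final answer: 23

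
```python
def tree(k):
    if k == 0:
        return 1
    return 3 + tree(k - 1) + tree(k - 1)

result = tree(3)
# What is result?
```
Call trace (a repeated sub-call is expanded the first time; later identical calls just restate its return value):
tree(k=3)
  tree(k=2)
    tree(k=1)
      tree(k=0)
      -> return 1
      tree(k=0)
      -> return 1
    -> return 5
    tree(k=1) -> return 5  (same call as traced above)
  -> return 13
  tree(k=2) -> return 13  (same call as traced above)
-> return 29

Final answer: 29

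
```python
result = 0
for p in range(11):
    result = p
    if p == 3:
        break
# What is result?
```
Trace:
  result=0
  result=0, p=0
  result=1, p=1
  result=2, p=2
  result=3, p=3

Final answer: 3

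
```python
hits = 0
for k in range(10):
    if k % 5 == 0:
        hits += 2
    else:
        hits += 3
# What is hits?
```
Trace:
  hits=0
  hits=2, k=0
  hits=5, k=1
  hits=8, k=2
  hits=11, k=3
  hits=14, k=4
  hits=16, k=5
  hits=19, k=6
  hits=22, k=7
  hits=25, k=8
  hits=28, k=9

Final answer: 28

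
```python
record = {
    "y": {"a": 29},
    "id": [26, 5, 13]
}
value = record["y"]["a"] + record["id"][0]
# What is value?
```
Trace:
  record={'y': {'a': 29}, 'id': [26, 5, 13]}
  record={'y': {'a': 29}, 'id': [26, 5, 13]}, value=55

Final answer: 55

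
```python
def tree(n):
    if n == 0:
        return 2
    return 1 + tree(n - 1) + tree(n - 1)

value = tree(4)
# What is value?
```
Call trace (a repeated sub-call is expanded the first time; later identical calls just restate its return value):
tree(n=4)
  tree(n=3)
    tree(n=2)
      tree(n=1)
        tree(n=0)
        -> return 2
        tree(n=0)
        -> return 2
      -> return 5
      tree(n=1) -> return 5  (same call as traced above)
    -> return 11
    tree(n=2) -> return 11  (same call as traced above)
  -> return 23
  tree(n=3) -> return 23  (same call as traced above)
-> return 47

Final answer: 47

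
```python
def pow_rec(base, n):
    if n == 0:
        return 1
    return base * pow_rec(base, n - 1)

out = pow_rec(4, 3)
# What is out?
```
Call trace:
pow_rec(base=4, n=3)
  pow_rec(base=4, n=2)
    pow_rec(base=4, n=1)
      pow_rec(base=4, n=0)
      -> return 1
    -> return 4
  -> return 16
-> return 64

Final answer: 64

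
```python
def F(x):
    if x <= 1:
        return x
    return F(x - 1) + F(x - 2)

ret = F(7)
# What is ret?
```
Call trace (a repeated sub-call is expanded the first time; later identical calls just restate its return value):
F(x=7)
  F(x=6)
    F(x=5)
      F(x=4)
        F(x=3)
          F(x=2)
            F(x=1)
            -> return 1
            F(x=0)
            -> return 0
          -> return 1
          F(x=1)
          -> return 1
        -> return 2
        F(x=2) -> return 1  (same call as traced above)
      -> return 3
      F(x=3) -> return 2  (same call as traced above)
    -> return 5
    F(x=4) -> return 3  (same call as traced above)
  -> return 8
  F(x=5) -> return 5  (same call as traced above)
-> return 13

Final answer: 13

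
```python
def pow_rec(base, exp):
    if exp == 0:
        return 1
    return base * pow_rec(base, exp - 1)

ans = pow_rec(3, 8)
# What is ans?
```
Call trace:
pow_rec(base=3, exp=8)
  pow_rec(base=3, exp=7)
    pow_rec(base=3, exp=6)
      pow_rec(base=3, exp=5)
        pow_rec(base=3, exp=4)
          pow_rec(base=3, exp=3)
            pow_rec(base=3, exp=2)
              pow_rec(base=3, exp=1)
                pow_rec(base=3, exp=0)
                -> return 1
              -> return 3
            -> return 9
          -> return 27
        -> return 81
      -> return 243
    -> return 729
  -> return 2187
-> return 6561

Final answer: 6561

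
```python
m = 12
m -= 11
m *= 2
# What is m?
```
Trace:
  m=12
  m=1
  m=2

Final answer: 2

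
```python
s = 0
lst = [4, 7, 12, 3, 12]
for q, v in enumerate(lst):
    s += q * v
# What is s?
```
Trace:
  s=0
  s=0, q=0, v=4
  s=7, q=1, v=7
  s=31, q=2, v=12
  s=40, q=3, v=3
  s=88, q=4, v=12

Final answer: 88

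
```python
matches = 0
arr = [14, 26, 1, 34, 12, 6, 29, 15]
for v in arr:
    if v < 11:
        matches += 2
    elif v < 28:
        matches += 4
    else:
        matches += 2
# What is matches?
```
Trace:
  matches=0
  matches=4, v=14
  matches=8, v=26
  matches=10, v=1
  matches=12, v=34
  matches=16, v=12
  matches=18, v=6
  matches=20, v=29
  matches=24, v=15

Final answer: 24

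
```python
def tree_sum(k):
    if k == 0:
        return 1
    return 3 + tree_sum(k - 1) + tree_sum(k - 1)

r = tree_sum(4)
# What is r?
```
Call trace (a repeated sub-call is expanded the first time; later identical calls just restate its return value):
tree_sum(k=4)
  tree_sum(k=3)
    tree_sum(k=2)
      tree_sum(k=1)
        tree_sum(k=0)
        -> return 1
        tree_sum(k=0)
        -> return 1
      -> return 5
      tree_sum(k=1) -> return 5  (same call as traced above)
    -> return 13
    tree_sum(k=2) -> return 13  (same call as traced above)
  -> return 29
  tree_sum(k=3) -> return 29  (same call as traced above)
-> return 61

Final answer: 61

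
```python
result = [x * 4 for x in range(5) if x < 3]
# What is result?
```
Trace:
  x=0
  x=1
  x=2
  x=3
  x=4
  result=[0, 4, 8]

Final answer: [0, 4, 8]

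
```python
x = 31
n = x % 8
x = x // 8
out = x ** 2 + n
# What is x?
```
Trace:
  x=31
  x=31, n=7
  x=3, n=7
  x=3, n=7, out=16

Final answer: 3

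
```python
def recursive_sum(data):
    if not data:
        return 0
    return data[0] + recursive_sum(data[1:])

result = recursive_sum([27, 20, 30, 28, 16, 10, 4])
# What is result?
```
Call trace:
recursive_sum(data=[27, 20, 30, 28, 16, 10, 4])
  recursive_sum(data=[20, 30, 28, 16, 10, 4])
    recursive_sum(data=[30, 28, 16, 10, 4])
      recursive_sum(data=[28, 16, 10, 4])
        recursive_sum(data=[16, 10, 4])
          recursive_sum(data=[10, 4])
            recursive_sum(data=[4])
              recursive_sum(data=[])
              -> return 0
            -> return 4
          -> return 14
        -> return 30
      -> return 58
    -> return 88
  -> return 108
-> return 135

Final answer: 135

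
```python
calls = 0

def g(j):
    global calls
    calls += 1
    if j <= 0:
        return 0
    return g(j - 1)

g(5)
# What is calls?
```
Call trace:
g(j=5)
  g(j=4)
    g(j=3)
      g(j=2)
        g(j=1)
          g(j=0)
          -> return 0
        -> return 0
      -> return 0
    -> return 0
  -> return 0
-> return 0

calls is incremented once per call. g is entered once for each j = 5, 4, 3, 2, 1, 0 (the j <= 0 call returns without recursing), i.e. 5 + 1 calls.
calls = 6

Final answer: 6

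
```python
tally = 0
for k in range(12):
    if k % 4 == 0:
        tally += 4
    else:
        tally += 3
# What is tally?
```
Trace:
  tally=0
  tally=4, k=0
  tally=7, k=1
  tally=10, k=2
  tally=13, k=3
  tally=17, k=4
  tally=20, k=5
  tally=23, k=6
  tally=26, k=7
  tally=30, k=8
  tally=33, k=9
  tally=36, k=10
  tally=39, k=11

Final answer: 39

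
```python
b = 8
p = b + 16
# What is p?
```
Trace:
  b=8
  b=8, p=24

Final answer: 24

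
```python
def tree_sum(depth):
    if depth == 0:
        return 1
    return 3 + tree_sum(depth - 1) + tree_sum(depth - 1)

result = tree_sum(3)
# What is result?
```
Call trace (a repeated sub-call is expanded the first time; later identical calls just restate its return value):
tree_sum(depth=3)
  tree_sum(depth=2)
    tree_sum(depth=1)
      tree_sum(depth=0)
      -> return 1
      tree_sum(depth=0)
      -> return 1
    -> return 5
    tree_sum(depth=1) -> return 5  (same call as traced above)
  -> return 13
  tree_sum(depth=2) -> return 13  (same call as traced above)
-> return 29

Final answer: 29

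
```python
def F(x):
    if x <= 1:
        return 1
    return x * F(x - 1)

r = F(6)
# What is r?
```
Call trace:
F(x=6)
  F(x=5)
    F(x=4)
      F(x=3)
        F(x=2)
          F(x=1)
          -> return 1
        -> return 2
      -> return 6
    -> return 24
  -> return 120
-> return 720

Final answer: 720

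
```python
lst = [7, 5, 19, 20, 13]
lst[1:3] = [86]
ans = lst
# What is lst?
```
Trace:
  lst=[7, 5, 19, 20, 13]
  lst=[7, 86, 20, 13]
  lst=[7, 86, 20, 13], ans=[7, 86, 20, 13]

Final answer: [7, 86, 20, 13]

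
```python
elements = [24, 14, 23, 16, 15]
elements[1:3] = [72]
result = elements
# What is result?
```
Trace:
  elements=[24, 14, 23, 16, 15]
  elements=[24, 72, 16, 15]
  elements=[24, 72, 16, 15], result=[24, 72, 16, 15]

Final answer: [24, 72, 16, 15]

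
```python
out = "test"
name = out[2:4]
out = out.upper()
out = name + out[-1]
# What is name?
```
Trace:
  out='test'
  out='test', name='st'
  out='TEST', name='st'
  out='stT', name='st'

Final answer: 'st'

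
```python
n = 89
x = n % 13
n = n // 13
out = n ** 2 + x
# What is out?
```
Trace:
  n=89
  n=89, x=11
  n=6, x=11
  n=6, x=11, out=47

Final answer: 47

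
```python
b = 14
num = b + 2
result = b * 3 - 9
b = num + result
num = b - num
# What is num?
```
Trace:
  b=14
  b=14, num=16
  b=14, num=16, result=33
  b=49, num=16, result=33
  b=49, num=33, result=33

Final answer: 33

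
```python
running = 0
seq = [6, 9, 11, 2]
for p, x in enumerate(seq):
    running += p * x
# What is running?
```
Trace:
  running=0
  running=0, p=0, x=6
  running=9, p=1, x=9
  running=31, p=2, x=11
  running=37, p=3, x=2

Final answer: 37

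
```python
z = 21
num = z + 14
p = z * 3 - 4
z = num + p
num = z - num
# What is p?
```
Trace:
  z=21
  z=21, num=35
  z=21, num=35, p=59
  z=94, num=35, p=59
  z=94, num=59, p=59

Final answer: 59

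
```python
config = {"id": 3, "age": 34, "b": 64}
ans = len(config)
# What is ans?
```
Trace:
  config={'id': 3, 'age': 34, 'b': 64}
  config={'id': 3, 'age': 34, 'b': 64}, ans=3

Final answer: 3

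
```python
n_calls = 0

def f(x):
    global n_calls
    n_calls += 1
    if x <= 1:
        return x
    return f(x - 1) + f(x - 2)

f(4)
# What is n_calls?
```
Call trace (a repeated sub-call is expanded the first time; later identical calls just restate its return value):
f(x=4)
  f(x=3)
    f(x=2)
      f(x=1)
      -> return 1
      f(x=0)
      -> return 0
    -> return 1
    f(x=1)
    -> return 1
  -> return 2
  f(x=2) -> return 1  (same call as traced above)
-> return 3

n_calls is incremented once per call, so count the calls in each subtree. Let C(x) = number of calls made by f(x).
C(0) = C(1) = 1 (base case, no recursion); C(x) = 1 + C(x - 1) + C(x - 2) otherwise.
C(2) = 1 + C(1) + C(0) = 1 + 1 + 1 = 3
C(3) = 1 + C(2) + C(1) = 1 + 3 + 1 = 5
C(4) = 1 + C(3) + C(2) = 1 + 5 + 3 = 9
n_calls = C(4) = 9

Final answer: 9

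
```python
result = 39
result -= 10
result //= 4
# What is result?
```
Trace:
  result=39
  result=29
  result=7

Final answer: 7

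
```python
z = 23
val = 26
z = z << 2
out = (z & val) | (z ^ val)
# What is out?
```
Trace:
  z=23
  z=23, val=26
  z=92, val=26
  z=92, val=26, out=94

Final answer: 94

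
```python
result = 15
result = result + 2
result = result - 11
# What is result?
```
Trace:
  result=15
  result=17
  result=6

Final answer: 6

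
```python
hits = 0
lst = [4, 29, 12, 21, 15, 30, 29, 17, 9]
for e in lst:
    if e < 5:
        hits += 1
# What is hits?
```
Trace:
  hits=0
  hits=1, e=4
  hits=1, e=29
  hits=1, e=12
  hits=1, e=21
  hits=1, e=15
  hits=1, e=30
  hits=1, e=29
  hits=1, e=17
  hits=1, e=9

Final answer: 1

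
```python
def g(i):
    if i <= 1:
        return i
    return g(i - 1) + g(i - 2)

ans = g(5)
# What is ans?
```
Call trace (a repeated sub-call is expanded the first time; later identical calls just restate its return value):
g(i=5)
  g(i=4)
    g(i=3)
      g(i=2)
        g(i=1)
        -> return 1
        g(i=0)
        -> return 0
      -> return 1
      g(i=1)
      -> return 1
    -> return 2
    g(i=2) -> return 1  (same call as traced above)
  -> return 3
  g(i=3) -> return 2  (same call as traced above)
-> return 5

Final answer: 5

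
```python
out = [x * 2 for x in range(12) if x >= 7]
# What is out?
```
Trace:
  x=0
  x=1
  x=2
  x=3
  x=4
  x=5
  x=6
  x=7
  x=8
  x=9
  x=10
  x=11
  out=[14, 16, 18, 20, 22]

Final answer: [14, 16, 18, 20, 22]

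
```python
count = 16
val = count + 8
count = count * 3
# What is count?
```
Trace:
  count=16
  count=16, val=24
  count=48, val=24

Final answer: 48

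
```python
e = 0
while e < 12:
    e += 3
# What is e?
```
Trace:
  e=0
  e=3
  e=6
  e=9
  e=12

Final answer: 12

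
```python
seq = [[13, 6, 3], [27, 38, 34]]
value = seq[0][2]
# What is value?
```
Trace:
  seq=[[13, 6, 3], [27, 38, 34]]
  seq=[[13, 6, 3], [27, 38, 34]], value=3

Final answer: 3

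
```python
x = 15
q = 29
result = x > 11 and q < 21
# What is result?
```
Trace:
  x=15
  x=15, q=29
  x=15, q=29, result=False

Final answer: False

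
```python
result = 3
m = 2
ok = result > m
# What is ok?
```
Trace:
  result=3
  result=3, m=2
  result=3, m=2, ok=True

Final answer: True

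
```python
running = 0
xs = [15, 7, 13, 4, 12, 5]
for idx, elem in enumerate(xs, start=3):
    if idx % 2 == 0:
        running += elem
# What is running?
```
Trace:
  running=0
  running=0, idx=3, elem=15
  running=7, idx=4, elem=7
  running=7, idx=5, elem=13
  running=11, idx=6, elem=4
  running=11, idx=7, elem=12
  running=16, idx=8, elem=5

Final answer: 16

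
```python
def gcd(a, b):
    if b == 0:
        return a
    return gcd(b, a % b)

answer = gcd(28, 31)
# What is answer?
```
Call trace:
gcd(a=28, b=31)
  gcd(a=31, b=28)
    gcd(a=28, b=3)
      gcd(a=3, b=1)
        gcd(a=1, b=0)
        -> return 1
      -> return 1
    -> return 1
  -> return 1
-> return 1

Final answer: 1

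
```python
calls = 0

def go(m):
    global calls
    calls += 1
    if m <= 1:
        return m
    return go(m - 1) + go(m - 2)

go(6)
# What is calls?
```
Call trace (a repeated sub-call is expanded the first time; later identical calls just restate its return value):
go(m=6)
  go(m=5)
    go(m=4)
      go(m=3)
        go(m=2)
          go(m=1)
          -> return 1
          go(m=0)
          -> return 0
        -> return 1
        go(m=1)
        -> return 1
      -> return 2
      go(m=2) -> return 1  (same call as traced above)
    -> return 3
    go(m=3) -> return 2  (same call as traced above)
  -> return 5
  go(m=4) -> return 3  (same call as traced above)
-> return 8

calls is incremented once per call, so count the calls in each subtree. Let C(m) = number of calls made by go(m).
C(0) = C(1) = 1 (base case, no recursion); C(m) = 1 + C(m - 1) + C(m - 2) otherwise.
C(2) = 1 + C(1) + C(0) = 1 + 1 + 1 = 3
C(3) = 1 + C(2) + C(1) = 1 + 3 + 1 = 5
C(4) = 1 + C(3) + C(2) = 1 + 5 + 3 = 9
C(5) = 1 + C(4) + C(3) = 1 + 9 + 5 = 15
C(6) = 1 + C(5) + C(4) = 1 + 15 + 9 = 25
calls = C(6) = 25

Final answer: 25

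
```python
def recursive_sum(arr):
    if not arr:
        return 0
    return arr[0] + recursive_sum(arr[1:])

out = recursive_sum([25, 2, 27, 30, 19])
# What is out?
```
Call trace:
recursive_sum(arr=[25, 2, 27, 30, 19])
  recursive_sum(arr=[2, 27, 30, 19])
    recursive_sum(arr=[27, 30, 19])
      recursive_sum(arr=[30, 19])
        recursive_sum(arr=[19])
          recursive_sum(arr=[])
          -> return 0
        -> return 19
      -> return 49
    -> return 76
  -> return 78
-> return 103

Final answer: 103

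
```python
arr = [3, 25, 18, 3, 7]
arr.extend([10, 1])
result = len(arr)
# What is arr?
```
Trace:
  arr=[3, 25, 18, 3, 7]
  arr=[3, 25, 18, 3, 7, 10, 1]
  arr=[3, 25, 18, 3, 7, 10, 1], result=7

Final answer: [3, 25, 18, 3, 7, 10, 1]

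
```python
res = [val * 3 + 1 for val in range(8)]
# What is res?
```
Trace:
  val=0
  val=1
  val=2
  val=3
  val=4
  val=5
  val=6
  val=7
  res=[1, 4, 7, 10, 13, 16, 19, 22]

Final answer: [1, 4, 7, 10, 13, 16, 19, 22]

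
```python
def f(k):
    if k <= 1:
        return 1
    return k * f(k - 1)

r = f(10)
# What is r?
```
Call trace:
f(k=10)
  f(k=9)
    f(k=8)
      f(k=7)
        f(k=6)
          f(k=5)
            f(k=4)
              f(k=3)
                f(k=2)
                  f(k=1)
                  -> return 1
                -> return 2
              -> return 6
            -> return 24
          -> return 120
        -> return 720
      -> return 5040
    -> return 40320
  -> return 362880
-> return 3628800

Final answer: 3628800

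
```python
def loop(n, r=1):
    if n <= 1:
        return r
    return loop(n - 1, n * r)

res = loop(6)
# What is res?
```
Call trace:
loop(n=6, r=1)
  loop(n=5, r=6)
    loop(n=4, r=30)
      loop(n=3, r=120)
        loop(n=2, r=360)
          loop(n=1, r=720)
          -> return 720
        -> return 720
      -> return 720
    -> return 720
  -> return 720
-> return 720

Final answer: 720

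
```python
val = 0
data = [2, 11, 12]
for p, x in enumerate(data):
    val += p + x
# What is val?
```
Trace:
  val=0
  val=2, p=0, x=2
  val=14, p=1, x=11
  val=28, p=2, x=12

Final answer: 28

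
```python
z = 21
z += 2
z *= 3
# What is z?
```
Trace:
  z=21
  z=23
  z=69

Final answer: 69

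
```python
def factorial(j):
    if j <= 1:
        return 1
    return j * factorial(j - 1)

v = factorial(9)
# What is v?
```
Call trace:
factorial(j=9)
  factorial(j=8)
    factorial(j=7)
      factorial(j=6)
        factorial(j=5)
          factorial(j=4)
            factorial(j=3)
              factorial(j=2)
                factorial(j=1)
                -> return 1
              -> return 2
            -> return 6
          -> return 24
        -> return 120
      -> return 720
    -> return 5040
  -> return 40320
-> return 362880

Final answer: 362880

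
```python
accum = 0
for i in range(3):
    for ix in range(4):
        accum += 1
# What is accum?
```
Trace:
  accum=0
  accum=1, i=0, ix=0
  accum=2, i=0, ix=1
  accum=3, i=0, ix=2
  accum=4, i=0, ix=3
  accum=5, i=1, ix=0
  accum=6, i=1, ix=1
  accum=7, i=1, ix=2
  accum=8, i=1, ix=3
  accum=9, i=2, ix=0
  accum=10, i=2, ix=1
  accum=11, i=2, ix=2
  accum=12, i=2, ix=3

Final answer: 12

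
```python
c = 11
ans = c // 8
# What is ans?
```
Trace:
  c=11
  c=11, ans=1

Final answer: 1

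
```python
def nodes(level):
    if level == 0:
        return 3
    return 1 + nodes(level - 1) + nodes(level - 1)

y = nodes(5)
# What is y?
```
Call trace (a repeated sub-call is expanded the first time; later identical calls just restate its return value):
nodes(level=5)
  nodes(level=4)
    nodes(level=3)
      nodes(level=2)
        nodes(level=1)
          nodes(level=0)
          -> return 3
          nodes(level=0)
          -> return 3
        -> return 7
        nodes(level=1) -> return 7  (same call as traced above)
      -> return 15
      nodes(level=2) -> return 15  (same call as traced above)
    -> return 31
    nodes(level=3) -> return 31  (same call as traced above)
  -> return 63
  nodes(level=4) -> return 63  (same call as traced above)
-> return 127

Final answer: 127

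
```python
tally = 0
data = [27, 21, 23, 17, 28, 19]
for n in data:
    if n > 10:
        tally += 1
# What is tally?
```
Trace:
  tally=0
  tally=1, n=27
  tally=2, n=21
  tally=3, n=23
  tally=4, n=17
  tally=5, n=28
  tally=6, n=19

Final answer: 6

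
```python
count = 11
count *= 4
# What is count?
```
Trace:
  count=11
  count=44

Final answer: 44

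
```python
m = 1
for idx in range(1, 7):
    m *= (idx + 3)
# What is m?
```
Trace:
  m=1
  m=4, idx=1
  m=20, idx=2
  m=120, idx=3
  m=840, idx=4
  m=6720, idx=5
  m=60480, idx=6

Final answer: 60480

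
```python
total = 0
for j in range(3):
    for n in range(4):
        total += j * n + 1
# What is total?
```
Trace:
  total=0
  total=1, j=0, n=0
  total=2, j=0, n=1
  total=3, j=0, n=2
  total=4, j=0, n=3
  total=5, j=1, n=0
  total=7, j=1, n=1
  total=10, j=1, n=2
  total=14, j=1, n=3
  total=15, j=2, n=0
  total=18, j=2, n=1
  total=23, j=2, n=2
  total=30, j=2, n=3

Final answer: 30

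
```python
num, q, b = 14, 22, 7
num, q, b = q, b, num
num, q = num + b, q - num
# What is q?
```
Trace:
  num=14, q=22, b=7
  num=22, q=7, b=14
  num=36, q=-15, b=14

Final answer: -15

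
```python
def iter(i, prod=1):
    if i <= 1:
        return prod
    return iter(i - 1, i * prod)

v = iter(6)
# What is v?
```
Call trace:
iter(i=6, prod=1)
  iter(i=5, prod=6)
    iter(i=4, prod=30)
      iter(i=3, prod=120)
        iter(i=2, prod=360)
          iter(i=1, prod=720)
          -> return 720
        -> return 720
      -> return 720
    -> return 720
  -> return 720
-> return 720

Final answer: 720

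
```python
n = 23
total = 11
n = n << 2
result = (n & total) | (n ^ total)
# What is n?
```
Trace:
  n=23
  n=23, total=11
  n=92, total=11
  n=92, total=11, result=95

Final answer: 92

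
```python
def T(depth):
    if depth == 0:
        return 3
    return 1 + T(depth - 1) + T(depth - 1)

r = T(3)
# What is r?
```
Call trace (a repeated sub-call is expanded the first time; later identical calls just restate its return value):
T(depth=3)
  T(depth=2)
    T(depth=1)
      T(depth=0)
      -> return 3
      T(depth=0)
      -> return 3
    -> return 7
    T(depth=1) -> return 7  (same call as traced above)
  -> return 15
  T(depth=2) -> return 15  (same call as traced above)
-> return 31

Final answer: 31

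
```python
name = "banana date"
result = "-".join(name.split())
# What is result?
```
Trace:
  name='banana date'
  name='banana date', result='banana-date'

Final answer: 'banana-date'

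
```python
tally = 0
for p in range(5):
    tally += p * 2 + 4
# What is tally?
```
Trace:
  tally=0
  tally=4, p=0
  tally=10, p=1
  tally=18, p=2
  tally=28, p=3
  tally=40, p=4

Final answer: 40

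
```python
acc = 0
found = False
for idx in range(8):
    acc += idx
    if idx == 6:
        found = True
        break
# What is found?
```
Trace:
  acc=0
  acc=0, found=False
  acc=0, found=False, idx=0
  acc=1, found=False, idx=1
  acc=3, found=False, idx=2
  acc=6, found=False, idx=3
  acc=10, found=False, idx=4
  acc=15, found=False, idx=5
  acc=21, found=True, idx=6

Final answer: True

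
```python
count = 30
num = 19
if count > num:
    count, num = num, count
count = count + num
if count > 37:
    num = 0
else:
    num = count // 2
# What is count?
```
Trace:
  count=30
  count=30, num=19
  count=19, num=30
  count=49, num=30
  count=49, num=0

Final answer: 49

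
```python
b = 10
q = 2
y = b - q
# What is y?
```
Trace:
  b=10
  b=10, q=2
  b=10, q=2, y=8

Final answer: 8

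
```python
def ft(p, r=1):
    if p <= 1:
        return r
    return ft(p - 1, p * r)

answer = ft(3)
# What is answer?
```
Call trace:
ft(p=3, r=1)
  ft(p=2, r=3)
    ft(p=1, r=6)
    -> return 6
  -> return 6
-> return 6

Final answer: 6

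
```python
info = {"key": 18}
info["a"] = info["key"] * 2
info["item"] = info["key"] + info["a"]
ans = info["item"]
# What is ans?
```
Trace:
  info={'key': 18}
  info={'key': 18, 'a': 36}
  info={'key': 18, 'a': 36, 'item': 54}
  info={'key': 18, 'a': 36, 'item': 54}, ans=54

Final answer: 54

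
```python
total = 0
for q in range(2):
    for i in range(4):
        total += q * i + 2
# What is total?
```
Trace:
  total=0
  total=2, q=0, i=0
  total=4, q=0, i=1
  total=6, q=0, i=2
  total=8, q=0, i=3
  total=10, q=1, i=0
  total=13, q=1, i=1
  total=17, q=1, i=2
  total=22, q=1, i=3

Final answer: 22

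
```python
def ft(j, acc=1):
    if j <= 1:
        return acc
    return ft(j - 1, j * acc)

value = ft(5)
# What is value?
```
Call trace:
ft(j=5, acc=1)
  ft(j=4, acc=5)
    ft(j=3, acc=20)
      ft(j=2, acc=60)
        ft(j=1, acc=120)
        -> return 120
      -> return 120
    -> return 120
  -> return 120
-> return 120

Final answer: 120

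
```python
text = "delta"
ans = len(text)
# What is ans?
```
Trace:
  text='delta'
  text='delta', ans=5

Final answer: 5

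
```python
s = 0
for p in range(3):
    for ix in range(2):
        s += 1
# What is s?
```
Trace:
  s=0
  s=1, p=0, ix=0
  s=2, p=0, ix=1
  s=3, p=1, ix=0
  s=4, p=1, ix=1
  s=5, p=2, ix=0
  s=6, p=2, ix=1

Final answer: 6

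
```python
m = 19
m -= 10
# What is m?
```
Trace:
  m=19
  m=9

Final answer: 9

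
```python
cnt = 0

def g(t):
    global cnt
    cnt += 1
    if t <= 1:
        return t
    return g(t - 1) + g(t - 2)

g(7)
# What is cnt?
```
Call trace (a repeated sub-call is expanded the first time; later identical calls just restate its return value):
g(t=7)
  g(t=6)
    g(t=5)
      g(t=4)
        g(t=3)
          g(t=2)
            g(t=1)
            -> return 1
            g(t=0)
            -> return 0
          -> return 1
          g(t=1)
          -> return 1
        -> return 2
        g(t=2) -> return 1  (same call as traced above)
      -> return 3
      g(t=3) -> return 2  (same call as traced above)
    -> return 5
    g(t=4) -> return 3  (same call as traced above)
  -> return 8
  g(t=5) -> return 5  (same call as traced above)
-> return 13

cnt is incremented once per call, so count the calls in each subtree. Let C(t) = number of calls made by g(t).
C(0) = C(1) = 1 (base case, no recursion); C(t) = 1 + C(t - 1) + C(t - 2) otherwise.
C(2) = 1 + C(1) + C(0) = 1 + 1 + 1 = 3
C(3) = 1 + C(2) + C(1) = 1 + 3 + 1 = 5
C(4) = 1 + C(3) + C(2) = 1 + 5 + 3 = 9
C(5) = 1 + C(4) + C(3) = 1 + 9 + 5 = 15
C(6) = 1 + C(5) + C(4) = 1 + 15 + 9 = 25
C(7) = 1 + C(6) + C(5) = 1 + 25 + 15 = 41
cnt = C(7) = 41

Final answer: 41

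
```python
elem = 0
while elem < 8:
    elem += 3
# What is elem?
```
Trace:
  elem=0
  elem=3
  elem=6
  elem=9

Final answer: 9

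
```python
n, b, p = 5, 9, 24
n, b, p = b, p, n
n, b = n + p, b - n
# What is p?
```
Trace:
  n=5, b=9, p=24
  n=9, b=24, p=5
  n=14, b=15, p=5

Final answer: 5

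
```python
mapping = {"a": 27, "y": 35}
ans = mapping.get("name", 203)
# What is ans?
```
Trace:
  mapping={'a': 27, 'y': 35}
  mapping={'a': 27, 'y': 35}, ans=203

Final answer: 203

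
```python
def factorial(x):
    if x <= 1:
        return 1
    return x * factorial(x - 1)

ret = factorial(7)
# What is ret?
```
Call trace:
factorial(x=7)
  factorial(x=6)
    factorial(x=5)
      factorial(x=4)
        factorial(x=3)
          factorial(x=2)
            factorial(x=1)
            -> return 1
          -> return 2
        -> return 6
      -> return 24
    -> return 120
  -> return 720
-> return 5040

Final answer: 5040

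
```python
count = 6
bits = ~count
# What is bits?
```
Trace:
  count=6
  count=6, bits=-7

Final answer: -7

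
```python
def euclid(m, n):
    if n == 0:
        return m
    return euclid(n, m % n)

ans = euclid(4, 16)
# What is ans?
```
Call trace:
euclid(m=4, n=16)
  euclid(m=16, n=4)
    euclid(m=4, n=0)
    -> return 4
  -> return 4
-> return 4

Final answer: 4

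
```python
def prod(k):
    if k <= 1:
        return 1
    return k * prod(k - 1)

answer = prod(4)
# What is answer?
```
Call trace:
prod(k=4)
  prod(k=3)
    prod(k=2)
      prod(k=1)
      -> return 1
    -> return 2
  -> return 6
-> return 24

Final answer: 24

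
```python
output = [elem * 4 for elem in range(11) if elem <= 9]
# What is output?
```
Trace:
  elem=0
  elem=1
  elem=2
  elem=3
  elem=4
  elem=5
  elem=6
  elem=7
  elem=8
  elem=9
  elem=10
  output=[0, 4, 8, 12, 16, 20, 24, 28, 32, 36]

Final answer: [0, 4, 8, 12, 16, 20, 24, 28, 32, 36]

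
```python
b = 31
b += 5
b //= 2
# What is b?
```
Trace:
  b=31
  b=36
  b=18

Final answer: 18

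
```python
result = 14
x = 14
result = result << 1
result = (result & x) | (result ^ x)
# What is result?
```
Trace:
  result=14
  result=14, x=14
  result=28, x=14
  result=30, x=14

Final answer: 30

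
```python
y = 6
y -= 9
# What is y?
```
Trace:
  y=6
  y=-3

Final answer: -3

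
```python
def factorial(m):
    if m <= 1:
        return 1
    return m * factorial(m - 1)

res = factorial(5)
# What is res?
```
Call trace:
factorial(m=5)
  factorial(m=4)
    factorial(m=3)
      factorial(m=2)
        factorial(m=1)
        -> return 1
      -> return 2
    -> return 6
  -> return 24
-> return 120

Final answer: 120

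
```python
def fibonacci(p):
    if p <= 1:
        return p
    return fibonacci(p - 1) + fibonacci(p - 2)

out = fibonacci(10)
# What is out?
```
Call trace (a repeated sub-call is expanded the first time; later identical calls just restate its return value):
fibonacci(p=10)
  fibonacci(p=9)
    fibonacci(p=8)
      fibonacci(p=7)
        fibonacci(p=6)
          fibonacci(p=5)
            fibonacci(p=4)
              fibonacci(p=3)
                fibonacci(p=2)
                  fibonacci(p=1)
                  -> return 1
                  fibonacci(p=0)
                  -> return 0
                -> return 1
                fibonacci(p=1)
                -> return 1
              -> return 2
              fibonacci(p=2) -> return 1  (same call as traced above)
            -> return 3
            fibonacci(p=3) -> return 2  (same call as traced above)
          -> return 5
          fibonacci(p=4) -> return 3  (same call as traced above)
        -> return 8
        fibonacci(p=5) -> return 5  (same call as traced above)
      -> return 13
      fibonacci(p=6) -> return 8  (same call as traced above)
    -> return 21
    fibonacci(p=7) -> return 13  (same call as traced above)
  -> return 34
  fibonacci(p=8) -> return 21  (same call as traced above)
-> return 55

Final answer: 55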